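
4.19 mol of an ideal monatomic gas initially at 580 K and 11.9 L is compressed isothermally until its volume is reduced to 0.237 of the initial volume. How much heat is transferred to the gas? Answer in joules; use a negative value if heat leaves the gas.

P₁ = nRT₁/V₁ = 4.19×8.314×580/11.9 = 1700 kPa.
Isothermal: T stays 580 K; PV = const ⇒ V₂ = 2.82 L, P₂ = 7160 kPa.
ΔU = 0 (ideal gas, T constant).
W = nRT ln(V₂/V₁) = 4.19×8.314×580×ln(0.237) = -29100 J.
Q = ΔU + W = -29100 J.

-29100 J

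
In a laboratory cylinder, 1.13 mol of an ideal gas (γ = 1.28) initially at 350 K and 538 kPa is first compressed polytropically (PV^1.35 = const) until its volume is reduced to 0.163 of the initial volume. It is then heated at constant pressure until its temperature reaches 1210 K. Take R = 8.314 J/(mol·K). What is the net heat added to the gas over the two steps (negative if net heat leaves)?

V₁ = nRT₁/P₁ = 1.13×8.314×350/538 = 6.11 L.
Step 1 — Polytropic n=1.35: T₂ = T₁(V₁/V₂)^(n−1) = 350×(6.13)^0.35 = 660 K; P₂ = P₁(V₁/V₂)^n = 6230 kPa.
W = (P₁V₁−P₂V₂)/(n−1) = (538×6.11−6230×0.996)/0.35 = -8330 J.
ΔU = nCvΔT = 1.13×29.7×(660−350) = 10400 J.
Q = ΔU + W = 2080 J.
State after step 1: P = 6230 kPa, V = 0.996 L, T = 660 K.
Step 2 — Isobaric: P stays 6230 kPa; V/T = const ⇒ T₂ = 1210 K, V₂ = 1.83 L.
W = PΔV = 6230×(1.83−0.996) kPa·L = 5160 J.
ΔU = nCvΔT = 1.13×29.7×(1210−660) = 18400 J.
Q = ΔU + W = nCpΔT = 23600 J.
Net over both steps: W = -3170 J, Q = 25700 J, ΔU = 28900 J.

25700 J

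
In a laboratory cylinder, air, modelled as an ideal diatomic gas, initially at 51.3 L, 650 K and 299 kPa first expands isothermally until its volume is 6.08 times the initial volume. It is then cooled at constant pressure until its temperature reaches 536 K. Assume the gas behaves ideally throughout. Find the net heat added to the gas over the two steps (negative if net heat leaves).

n = P₁V₁/(RT₁) = 299×51.3/(8.314×650) = 2.84 mol.
Step 1 — Isothermal: T stays 650 K; PV = const ⇒ V₂ = 312 L, P₂ = 49.2 kPa.
ΔU = 0 (ideal gas, T constant).
W = nRT ln(V₂/V₁) = 2.84×8.314×650×ln(6.08) = 27700 J.
Q = ΔU + W = 27700 J.
State after step 1: P = 49.2 kPa, V = 312 L, T = 650 K.
Step 2 — Isobaric: P stays 49.2 kPa; V/T = const ⇒ T₂ = 536 K, V₂ = 257 L.
W = PΔV = 49.2×(257−312) kPa·L = -2690 J.
ΔU = nCvΔT = 2.84×20.8×(536−650) = -6730 J.
Q = ΔU + W = nCpΔT = -9420 J.
Net over both steps: W = 25000 J, Q = 18300 J, ΔU = -6730 J.

18300 J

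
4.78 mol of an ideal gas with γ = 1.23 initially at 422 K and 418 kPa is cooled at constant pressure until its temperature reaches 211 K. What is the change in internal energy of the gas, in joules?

V₁ = nRT₁/P₁ = 4.78×8.314×422/418 = 40.1 L.
Isobaric: P stays 418 kPa; V/T = const ⇒ T₂ = 211 K, V₂ = 20.1 L.
For an ideal gas ΔU = nCvΔT with Cv = R/(γ−1) = 36.1 J/(mol·K).
ΔU = 4.78×36.1×(211−422) = -36500 J.

-36500 J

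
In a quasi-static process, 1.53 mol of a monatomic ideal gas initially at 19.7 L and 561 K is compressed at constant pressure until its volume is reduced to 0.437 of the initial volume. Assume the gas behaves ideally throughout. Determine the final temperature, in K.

245 K

P₁ = nRT₁/V₁ = 1.53×8.314×561/19.7 = 362 kPa.
Isobaric: P stays 362 kPa; V/T = const ⇒ T₂ = 245 K, V₂ = 8.61 L.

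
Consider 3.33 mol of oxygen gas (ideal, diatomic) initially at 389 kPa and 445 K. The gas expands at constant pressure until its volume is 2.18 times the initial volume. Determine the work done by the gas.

V₁ = nRT₁/P₁ = 3.33×8.314×445/389 = 31.7 L.
Isobaric: P stays 389 kPa; V/T = const ⇒ T₂ = 970 K, V₂ = 69.0 L.
W = PΔV = 389×(69.0−31.7) kPa·L = 14500 J.

14500 J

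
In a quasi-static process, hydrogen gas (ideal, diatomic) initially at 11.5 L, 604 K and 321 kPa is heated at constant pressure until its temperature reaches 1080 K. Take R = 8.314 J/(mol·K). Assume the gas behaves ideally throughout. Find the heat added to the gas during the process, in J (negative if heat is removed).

n = P₁V₁/(RT₁) = 321×11.5/(8.314×604) = 0.735 mol.
Isobaric: P stays 321 kPa; V/T = const ⇒ T₂ = 1080 K, V₂ = 20.6 L.
W = PΔV = 321×(20.6−11.5) kPa·L = 2910 J.
ΔU = nCvΔT = 0.735×20.8×(1080−604) = 7270 J.
Q = ΔU + W = nCpΔT = 10200 J.

10200 J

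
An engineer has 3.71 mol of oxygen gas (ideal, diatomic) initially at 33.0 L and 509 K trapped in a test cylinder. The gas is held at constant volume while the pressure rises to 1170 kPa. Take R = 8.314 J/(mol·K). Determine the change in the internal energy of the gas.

57300 J

P₁ = nRT₁/V₁ = 3.71×8.314×509/33.0 = 476 kPa.
Isochoric: V stays 33.0 L; P/T = const ⇒ T₂ = 1250 K, P₂ = 1170 kPa.
For an ideal gas ΔU = nCvΔT with Cv = (5/2)R = 20.8 J/(mol·K).
ΔU = 3.71×20.8×(1250−509) = 57300 J.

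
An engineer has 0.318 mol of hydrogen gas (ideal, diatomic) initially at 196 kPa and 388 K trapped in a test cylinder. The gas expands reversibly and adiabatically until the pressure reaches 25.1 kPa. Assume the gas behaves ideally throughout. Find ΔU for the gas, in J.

V₁ = nRT₁/P₁ = 0.318×8.314×388/196 = 5.23 L.
Adiabatic: T₂/T₁ = (P₂/P₁)^((γ−1)/γ) ⇒ T₂ = 388×(0.128)^0.286 = 216 K; V₂ = 22.7 L.
For an ideal gas ΔU = nCvΔT with Cv = (5/2)R = 20.8 J/(mol·K).
ΔU = 0.318×20.8×(216−388) = -1140 J.

-1140 J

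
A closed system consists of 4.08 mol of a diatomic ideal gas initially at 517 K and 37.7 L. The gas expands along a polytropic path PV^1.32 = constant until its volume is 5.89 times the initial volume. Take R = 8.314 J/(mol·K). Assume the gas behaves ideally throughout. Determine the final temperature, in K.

293 K

P₁ = nRT₁/V₁ = 4.08×8.314×517/37.7 = 465 kPa.
Polytropic n=1.32: T₂ = T₁(V₁/V₂)^(n−1) = 517×(0.170)^0.32 = 293 K; P₂ = P₁(V₁/V₂)^n = 44.8 kPa.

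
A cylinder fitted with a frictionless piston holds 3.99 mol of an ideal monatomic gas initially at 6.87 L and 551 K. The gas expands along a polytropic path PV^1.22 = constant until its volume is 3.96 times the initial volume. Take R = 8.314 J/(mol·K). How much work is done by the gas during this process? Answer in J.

P₁ = nRT₁/V₁ = 3.99×8.314×551/6.87 = 2660 kPa.
Polytropic n=1.22: T₂ = T₁(V₁/V₂)^(n−1) = 551×(0.253)^0.22 = 407 K; P₂ = P₁(V₁/V₂)^n = 496 kPa.
W = (P₁V₁−P₂V₂)/(n−1) = (2660×6.87−496×27.2)/0.22 = 21700 J.

21700 J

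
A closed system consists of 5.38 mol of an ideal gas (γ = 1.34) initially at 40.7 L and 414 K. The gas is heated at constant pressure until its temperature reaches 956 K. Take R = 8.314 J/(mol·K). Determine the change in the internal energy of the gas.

71300 J

P₁ = nRT₁/V₁ = 5.38×8.314×414/40.7 = 455 kPa.
Isobaric: P stays 455 kPa; V/T = const ⇒ T₂ = 956 K, V₂ = 94.0 L.
For an ideal gas ΔU = nCvΔT with Cv = R/(γ−1) = 24.5 J/(mol·K).
ΔU = 5.38×24.5×(956−414) = 71300 J.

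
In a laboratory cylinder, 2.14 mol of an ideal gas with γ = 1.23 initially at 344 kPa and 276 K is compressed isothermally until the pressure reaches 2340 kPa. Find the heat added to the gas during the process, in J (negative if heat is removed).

V₁ = nRT₁/P₁ = 2.14×8.314×276/344 = 14.3 L.
Isothermal: T stays 276 K; PV = const ⇒ V₂ = 2.10 L, P₂ = 2340 kPa.
ΔU = 0 (ideal gas, T constant).
W = nRT ln(V₂/V₁) = 2.14×8.314×276×ln(0.147) = -9410 J.
Q = ΔU + W = -9410 J.

-9410 J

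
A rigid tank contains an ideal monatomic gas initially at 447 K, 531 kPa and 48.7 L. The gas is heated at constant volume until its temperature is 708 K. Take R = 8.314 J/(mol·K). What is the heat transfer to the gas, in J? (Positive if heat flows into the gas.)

22600 J

n = P₁V₁/(RT₁) = 531×48.7/(8.314×447) = 6.96 mol.
Isochoric: V stays 48.7 L; P/T = const ⇒ T₂ = 708 K, P₂ = 841 kPa.
W = 0 (no volume change).
ΔU = nCvΔT = 6.96×12.5×(708−447) = 22600 J.
Q = ΔU = 22600 J.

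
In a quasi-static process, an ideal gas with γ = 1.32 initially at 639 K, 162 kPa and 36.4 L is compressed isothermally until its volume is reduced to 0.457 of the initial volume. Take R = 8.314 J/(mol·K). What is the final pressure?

354 kPa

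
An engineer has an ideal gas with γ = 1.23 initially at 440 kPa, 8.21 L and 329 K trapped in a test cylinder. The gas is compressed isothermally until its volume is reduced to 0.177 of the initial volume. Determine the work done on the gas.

6260 J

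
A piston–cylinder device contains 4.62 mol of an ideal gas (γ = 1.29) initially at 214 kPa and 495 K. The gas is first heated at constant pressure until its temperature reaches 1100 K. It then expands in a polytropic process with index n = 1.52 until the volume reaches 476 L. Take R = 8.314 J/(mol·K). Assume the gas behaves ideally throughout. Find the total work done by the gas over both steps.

V₁ = nRT₁/P₁ = 4.62×8.314×495/214 = 88.8 L.
Step 1 — Isobaric: P stays 214 kPa; V/T = const ⇒ T₂ = 1100 K, V₂ = 197 L.
W = PΔV = 214×(197−88.8) kPa·L = 23200 J.
ΔU = nCvΔT = 4.62×28.7×(1100−495) = 80100 J.
Q = ΔU + W = nCpΔT = 103000 J.
State after step 1: P = 214 kPa, V = 197 L, T = 1100 K.
Step 2 — Polytropic n=1.52: T₂ = T₁(V₁/V₂)^(n−1) = 1100×(0.415)^0.52 = 696 K; P₂ = P₁(V₁/V₂)^n = 56.2 kPa.
W = (P₁V₁−P₂V₂)/(n−1) = (214×197−56.2×476)/0.52 = 29800 J.
ΔU = nCvΔT = 4.62×28.7×(696−1100) = -53500 J.
Q = ΔU + W = -23700 J.
Net over both steps: W = 53100 J, Q = 79700 J, ΔU = 26600 J.

53100 J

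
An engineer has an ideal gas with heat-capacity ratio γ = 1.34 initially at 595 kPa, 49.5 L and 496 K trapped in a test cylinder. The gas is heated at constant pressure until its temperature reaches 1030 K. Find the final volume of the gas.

Isobaric: P stays 595 kPa; V/T = const ⇒ T₂ = 1030 K, V₂ = 103 L.

103 L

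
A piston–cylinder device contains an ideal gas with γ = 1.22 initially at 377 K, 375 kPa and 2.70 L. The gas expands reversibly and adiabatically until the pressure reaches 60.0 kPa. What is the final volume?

12.1 L

Adiabatic: T₂/T₁ = (P₂/P₁)^((γ−1)/γ) ⇒ T₂ = 377×(0.160)^0.180 = 271 K; V₂ = 12.1 L.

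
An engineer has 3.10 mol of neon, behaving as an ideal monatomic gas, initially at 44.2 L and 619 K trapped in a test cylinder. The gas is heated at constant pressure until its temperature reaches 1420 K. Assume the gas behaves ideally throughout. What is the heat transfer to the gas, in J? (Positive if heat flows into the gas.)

51600 J

P₁ = nRT₁/V₁ = 3.10×8.314×619/44.2 = 361 kPa.
Isobaric: P stays 361 kPa; V/T = const ⇒ T₂ = 1420 K, V₂ = 101 L.
W = PΔV = 361×(101−44.2) kPa·L = 20600 J.
ΔU = nCvΔT = 3.10×12.5×(1420−619) = 31000 J.
Q = ΔU + W = nCpΔT = 51600 J.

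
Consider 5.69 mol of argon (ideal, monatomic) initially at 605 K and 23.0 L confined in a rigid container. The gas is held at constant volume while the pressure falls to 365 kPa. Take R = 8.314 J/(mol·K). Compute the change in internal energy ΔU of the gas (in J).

-30300 J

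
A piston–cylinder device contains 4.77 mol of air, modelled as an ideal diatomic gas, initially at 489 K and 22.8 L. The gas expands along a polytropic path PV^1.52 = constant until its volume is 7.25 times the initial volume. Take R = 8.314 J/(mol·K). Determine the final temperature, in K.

P₁ = nRT₁/V₁ = 4.77×8.314×489/22.8 = 851 kPa.
Polytropic n=1.52: T₂ = T₁(V₁/V₂)^(n−1) = 489×(0.138)^0.52 = 175 K; P₂ = P₁(V₁/V₂)^n = 41.9 kPa.

175 K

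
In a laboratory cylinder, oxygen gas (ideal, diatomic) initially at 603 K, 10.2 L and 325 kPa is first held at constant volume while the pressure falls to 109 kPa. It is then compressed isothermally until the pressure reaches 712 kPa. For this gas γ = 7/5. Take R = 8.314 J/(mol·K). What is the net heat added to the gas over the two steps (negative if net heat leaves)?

n = P₁V₁/(RT₁) = 325×10.2/(8.314×603) = 0.661 mol.
Step 1 — Isochoric: V stays 10.2 L; P/T = const ⇒ T₂ = 202 K, P₂ = 109 kPa.
W = 0 (no volume change).
ΔU = nCvΔT = 0.661×20.8×(202−603) = -5510 J.
Q = ΔU = -5510 J.
State after step 1: P = 109 kPa, V = 10.2 L, T = 202 K.
Step 2 — Isothermal: T stays 202 K; PV = const ⇒ V₂ = 1.56 L, P₂ = 712 kPa.
ΔU = 0 (ideal gas, T constant).
W = nRT ln(V₂/V₁) = 0.661×8.314×202×ln(0.153) = -2090 J.
Q = ΔU + W = -2090 J.
Net over both steps: W = -2090 J, Q = -7590 J, ΔU = -5510 J.

-7590 J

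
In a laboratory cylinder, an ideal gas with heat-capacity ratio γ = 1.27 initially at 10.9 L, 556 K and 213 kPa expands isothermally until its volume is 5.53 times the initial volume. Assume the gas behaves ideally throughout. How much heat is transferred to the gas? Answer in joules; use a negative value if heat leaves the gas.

n = P₁V₁/(RT₁) = 213×10.9/(8.314×556) = 0.502 mol.
Isothermal: T stays 556 K; PV = const ⇒ V₂ = 60.3 L, P₂ = 38.5 kPa.
ΔU = 0 (ideal gas, T constant).
W = nRT ln(V₂/V₁) = 0.502×8.314×556×ln(5.53) = 3970 J.
Q = ΔU + W = 3970 J.

3970 J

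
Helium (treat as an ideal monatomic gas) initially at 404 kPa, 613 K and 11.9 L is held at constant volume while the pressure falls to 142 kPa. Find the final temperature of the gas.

215 K

Isochoric: V stays 11.9 L; P/T = const ⇒ T₂ = 215 K, P₂ = 142 kPa.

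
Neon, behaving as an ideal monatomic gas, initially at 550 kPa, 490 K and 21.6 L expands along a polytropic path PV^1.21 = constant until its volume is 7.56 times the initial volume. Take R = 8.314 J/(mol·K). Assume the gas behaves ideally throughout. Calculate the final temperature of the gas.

320 K

Polytropic n=1.21: T₂ = T₁(V₁/V₂)^(n−1) = 490×(0.132)^0.21 = 320 K; P₂ = P₁(V₁/V₂)^n = 47.6 kPa.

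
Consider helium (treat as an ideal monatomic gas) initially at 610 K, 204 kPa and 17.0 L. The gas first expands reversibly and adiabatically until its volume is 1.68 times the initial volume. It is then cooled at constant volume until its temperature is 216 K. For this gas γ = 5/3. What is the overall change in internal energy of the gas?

n = P₁V₁/(RT₁) = 204×17.0/(8.314×610) = 0.684 mol.
Step 1 — Adiabatic: TV^(γ−1) = const ⇒ T₂ = 610×(0.595)^0.667 = 432 K; PV^γ = const ⇒ P₂ = 85.9 kPa.
ΔU = nCvΔT = 0.684×12.5×(432−610) = -1520 J.
Q = 0 for an adiabatic process, so W = −ΔU = 1520 J.
State after step 1: P = 85.9 kPa, V = 28.6 L, T = 432 K.
Step 2 — Isochoric: V stays 28.6 L; P/T = const ⇒ T₂ = 216 K, P₂ = 43.0 kPa.
W = 0 (no volume change).
ΔU = nCvΔT = 0.684×12.5×(216−432) = -1840 J.
Q = ΔU = -1840 J.
Net over both steps: W = 1520 J, Q = -1840 J, ΔU = -3360 J.

-3360 J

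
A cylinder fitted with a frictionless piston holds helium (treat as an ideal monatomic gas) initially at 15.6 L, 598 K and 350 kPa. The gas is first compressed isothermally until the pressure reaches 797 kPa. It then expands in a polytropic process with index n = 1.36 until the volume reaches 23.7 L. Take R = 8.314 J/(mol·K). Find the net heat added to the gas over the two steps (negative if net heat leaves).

-1980 J

n = P₁V₁/(RT₁) = 350×15.6/(8.314×598) = 1.10 mol.
Step 1 — Isothermal: T stays 598 K; PV = const ⇒ V₂ = 6.85 L, P₂ = 797 kPa.
ΔU = 0 (ideal gas, T constant).
W = nRT ln(V₂/V₁) = 1.10×8.314×598×ln(0.439) = -4490 J.
Q = ΔU + W = -4490 J.
State after step 1: P = 797 kPa, V = 6.85 L, T = 598 K.
Step 2 — Polytropic n=1.36: T₂ = T₁(V₁/V₂)^(n−1) = 598×(0.289)^0.36 = 383 K; P₂ = P₁(V₁/V₂)^n = 147 kPa.
W = (P₁V₁−P₂V₂)/(n−1) = (797×6.85−147×23.7)/0.36 = 5470 J.
ΔU = nCvΔT = 1.10×12.5×(383−598) = -2950 J.
Q = ΔU + W = 2510 J.
Net over both steps: W = 972 J, Q = -1980 J, ΔU = -2950 J.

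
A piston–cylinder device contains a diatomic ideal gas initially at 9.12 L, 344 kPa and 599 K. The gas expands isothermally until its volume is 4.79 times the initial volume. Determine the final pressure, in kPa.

71.8 kPa

Isothermal: T stays 599 K; PV = const ⇒ V₂ = 43.7 L, P₂ = 71.8 kPa.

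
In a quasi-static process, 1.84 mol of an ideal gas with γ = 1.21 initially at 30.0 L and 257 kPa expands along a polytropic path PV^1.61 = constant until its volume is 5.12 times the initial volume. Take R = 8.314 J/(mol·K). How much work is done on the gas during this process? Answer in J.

-7970 J

T₁ = P₁V₁/(nR) = 257×30.0/(1.84×8.314) = 504 K.
Polytropic n=1.61: T₂ = T₁(V₁/V₂)^(n−1) = 504×(0.195)^0.61 = 186 K; P₂ = P₁(V₁/V₂)^n = 18.5 kPa.
W = (P₁V₁−P₂V₂)/(n−1) = (257×30.0−18.5×154)/0.61 = 7970 J.
Work done on the gas = −W_by = -7970 J.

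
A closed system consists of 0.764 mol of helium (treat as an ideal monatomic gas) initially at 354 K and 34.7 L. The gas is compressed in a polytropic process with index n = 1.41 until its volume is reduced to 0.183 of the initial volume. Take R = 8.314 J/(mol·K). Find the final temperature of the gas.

710 K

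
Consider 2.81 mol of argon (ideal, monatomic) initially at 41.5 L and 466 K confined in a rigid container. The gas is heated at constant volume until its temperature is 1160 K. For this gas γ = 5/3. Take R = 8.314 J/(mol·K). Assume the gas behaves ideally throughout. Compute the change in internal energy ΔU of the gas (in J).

24300 J

P₁ = nRT₁/V₁ = 2.81×8.314×466/41.5 = 262 kPa.
Isochoric: V stays 41.5 L; P/T = const ⇒ T₂ = 1160 K, P₂ = 653 kPa.
For an ideal gas ΔU = nCvΔT with Cv = (3/2)R = 12.5 J/(mol·K).
ΔU = 2.81×12.5×(1160−466) = 24300 J.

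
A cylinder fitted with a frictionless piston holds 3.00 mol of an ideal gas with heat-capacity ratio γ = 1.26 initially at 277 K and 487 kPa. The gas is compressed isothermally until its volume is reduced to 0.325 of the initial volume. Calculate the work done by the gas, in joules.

-7770 J

V₁ = nRT₁/P₁ = 3.00×8.314×277/487 = 14.2 L.
Isothermal: T stays 277 K; PV = const ⇒ V₂ = 4.61 L, P₂ = 1500 kPa.
W = nRT ln(V₂/V₁) = 3.00×8.314×277×ln(0.325) = -7770 J.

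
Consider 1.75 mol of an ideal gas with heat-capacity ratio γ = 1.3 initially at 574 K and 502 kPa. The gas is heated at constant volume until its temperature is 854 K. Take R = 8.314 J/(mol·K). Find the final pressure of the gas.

V₁ = nRT₁/P₁ = 1.75×8.314×574/502 = 16.6 L.
Isochoric: V stays 16.6 L; P/T = const ⇒ T₂ = 854 K, P₂ = 747 kPa.

747 kPa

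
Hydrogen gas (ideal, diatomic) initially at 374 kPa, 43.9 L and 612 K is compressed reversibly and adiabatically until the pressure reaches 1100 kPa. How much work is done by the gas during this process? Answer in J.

-14800 J

n = P₁V₁/(RT₁) = 374×43.9/(8.314×612) = 3.23 mol.
Adiabatic: T₂/T₁ = (P₂/P₁)^((γ−1)/γ) ⇒ T₂ = 612×(2.94)^0.286 = 833 K; V₂ = 20.3 L.
ΔU = nCvΔT = 3.23×20.8×(833−612) = 14800 J.
Q = 0 for an adiabatic process, so W = −ΔU = -14800 J.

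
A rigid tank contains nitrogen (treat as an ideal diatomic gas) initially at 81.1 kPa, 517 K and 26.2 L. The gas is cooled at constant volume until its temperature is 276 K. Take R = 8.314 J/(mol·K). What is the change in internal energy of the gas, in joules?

n = P₁V₁/(RT₁) = 81.1×26.2/(8.314×517) = 0.494 mol.
Isochoric: V stays 26.2 L; P/T = const ⇒ T₂ = 276 K, P₂ = 43.3 kPa.
For an ideal gas ΔU = nCvΔT with Cv = (5/2)R = 20.8 J/(mol·K).
ΔU = 0.494×20.8×(276−517) = -2480 J.

-2480 J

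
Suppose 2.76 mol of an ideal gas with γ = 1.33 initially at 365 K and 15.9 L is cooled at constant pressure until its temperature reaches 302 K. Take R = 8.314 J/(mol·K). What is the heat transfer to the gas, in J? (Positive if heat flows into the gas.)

-5830 J

P₁ = nRT₁/V₁ = 2.76×8.314×365/15.9 = 527 kPa.
Isobaric: P stays 527 kPa; V/T = const ⇒ T₂ = 302 K, V₂ = 13.2 L.
W = PΔV = 527×(13.2−15.9) kPa·L = -1450 J.
ΔU = nCvΔT = 2.76×25.2×(302−365) = -4380 J.
Q = ΔU + W = nCpΔT = -5830 J.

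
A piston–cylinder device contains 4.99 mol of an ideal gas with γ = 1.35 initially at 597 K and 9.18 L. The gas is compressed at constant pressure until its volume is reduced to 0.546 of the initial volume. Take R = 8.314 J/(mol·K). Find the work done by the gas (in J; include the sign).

P₁ = nRT₁/V₁ = 4.99×8.314×597/9.18 = 2700 kPa.
Isobaric: P stays 2700 kPa; V/T = const ⇒ T₂ = 326 K, V₂ = 5.01 L.
W = PΔV = 2700×(5.01−9.18) kPa·L = -11200 J.

-11200 J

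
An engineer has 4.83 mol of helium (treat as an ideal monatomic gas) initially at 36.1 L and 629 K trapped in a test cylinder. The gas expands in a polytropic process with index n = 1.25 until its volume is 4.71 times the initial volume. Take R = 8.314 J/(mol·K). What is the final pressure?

101 kPa

P₁ = nRT₁/V₁ = 4.83×8.314×629/36.1 = 700 kPa.
Polytropic n=1.25: T₂ = T₁(V₁/V₂)^(n−1) = 629×(0.212)^0.25 = 427 K; P₂ = P₁(V₁/V₂)^n = 101 kPa.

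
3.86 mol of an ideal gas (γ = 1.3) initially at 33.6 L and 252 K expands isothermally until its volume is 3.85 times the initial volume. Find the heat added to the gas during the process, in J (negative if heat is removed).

10900 J

P₁ = nRT₁/V₁ = 3.86×8.314×252/33.6 = 241 kPa.
Isothermal: T stays 252 K; PV = const ⇒ V₂ = 129 L, P₂ = 62.5 kPa.
ΔU = 0 (ideal gas, T constant).
W = nRT ln(V₂/V₁) = 3.86×8.314×252×ln(3.85) = 10900 J.
Q = ΔU + W = 10900 J.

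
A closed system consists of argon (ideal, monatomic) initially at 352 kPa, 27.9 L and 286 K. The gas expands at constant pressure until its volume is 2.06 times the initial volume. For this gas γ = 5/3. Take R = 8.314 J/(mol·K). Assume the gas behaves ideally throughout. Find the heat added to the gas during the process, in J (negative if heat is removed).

n = P₁V₁/(RT₁) = 352×27.9/(8.314×286) = 4.13 mol.
Isobaric: P stays 352 kPa; V/T = const ⇒ T₂ = 589 K, V₂ = 57.5 L.
W = PΔV = 352×(57.5−27.9) kPa·L = 10400 J.
ΔU = nCvΔT = 4.13×12.5×(589−286) = 15600 J.
Q = ΔU + W = nCpΔT = 26000 J.

26000 J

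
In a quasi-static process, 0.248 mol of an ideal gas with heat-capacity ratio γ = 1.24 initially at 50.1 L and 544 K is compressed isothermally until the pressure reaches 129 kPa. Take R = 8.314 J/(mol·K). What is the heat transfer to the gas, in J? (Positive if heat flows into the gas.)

-1960 J

P₁ = nRT₁/V₁ = 0.248×8.314×544/50.1 = 22.4 kPa.
Isothermal: T stays 544 K; PV = const ⇒ V₂ = 8.70 L, P₂ = 129 kPa.
ΔU = 0 (ideal gas, T constant).
W = nRT ln(V₂/V₁) = 0.248×8.314×544×ln(0.174) = -1960 J.
Q = ΔU + W = -1960 J.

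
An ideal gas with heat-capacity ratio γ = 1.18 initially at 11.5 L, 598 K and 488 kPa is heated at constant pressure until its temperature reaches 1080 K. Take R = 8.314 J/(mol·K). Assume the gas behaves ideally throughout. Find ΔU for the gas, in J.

25100 J

n = P₁V₁/(RT₁) = 488×11.5/(8.314×598) = 1.13 mol.
Isobaric: P stays 488 kPa; V/T = const ⇒ T₂ = 1080 K, V₂ = 20.8 L.
For an ideal gas ΔU = nCvΔT with Cv = R/(γ−1) = 46.2 J/(mol·K).
ΔU = 1.13×46.2×(1080−598) = 25100 J.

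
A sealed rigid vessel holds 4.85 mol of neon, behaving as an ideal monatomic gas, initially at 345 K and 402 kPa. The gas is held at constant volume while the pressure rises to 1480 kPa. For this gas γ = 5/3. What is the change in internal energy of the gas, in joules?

56000 J

V₁ = nRT₁/P₁ = 4.85×8.314×345/402 = 34.6 L.
Isochoric: V stays 34.6 L; P/T = const ⇒ T₂ = 1270 K, P₂ = 1480 kPa.
For an ideal gas ΔU = nCvΔT with Cv = (3/2)R = 12.5 J/(mol·K).
ΔU = 4.85×12.5×(1270−345) = 56000 J.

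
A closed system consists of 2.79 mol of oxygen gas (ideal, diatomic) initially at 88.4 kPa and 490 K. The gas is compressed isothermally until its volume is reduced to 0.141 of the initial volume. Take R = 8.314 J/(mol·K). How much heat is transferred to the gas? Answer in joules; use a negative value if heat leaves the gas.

-22300 J

V₁ = nRT₁/P₁ = 2.79×8.314×490/88.4 = 129 L.
Isothermal: T stays 490 K; PV = const ⇒ V₂ = 18.1 L, P₂ = 627 kPa.
ΔU = 0 (ideal gas, T constant).
W = nRT ln(V₂/V₁) = 2.79×8.314×490×ln(0.141) = -22300 J.
Q = ΔU + W = -22300 J.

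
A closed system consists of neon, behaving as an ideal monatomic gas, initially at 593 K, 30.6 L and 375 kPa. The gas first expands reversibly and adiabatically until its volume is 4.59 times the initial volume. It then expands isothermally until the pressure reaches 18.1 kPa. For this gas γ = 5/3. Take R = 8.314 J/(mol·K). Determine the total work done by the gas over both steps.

n = P₁V₁/(RT₁) = 375×30.6/(8.314×593) = 2.33 mol.
Step 1 — Adiabatic: TV^(γ−1) = const ⇒ T₂ = 593×(0.218)^0.667 = 215 K; PV^γ = const ⇒ P₂ = 29.6 kPa.
ΔU = nCvΔT = 2.33×12.5×(215−593) = -11000 J.
Q = 0 for an adiabatic process, so W = −ΔU = 11000 J.
State after step 1: P = 29.6 kPa, V = 140 L, T = 215 K.
Step 2 — Isothermal: T stays 215 K; PV = const ⇒ V₂ = 230 L, P₂ = 18.1 kPa.
ΔU = 0 (ideal gas, T constant).
W = nRT ln(V₂/V₁) = 2.33×8.314×215×ln(1.63) = 2040 J.
Q = ΔU + W = 2040 J.
Net over both steps: W = 13000 J, Q = 2040 J, ΔU = -11000 J.

13000 J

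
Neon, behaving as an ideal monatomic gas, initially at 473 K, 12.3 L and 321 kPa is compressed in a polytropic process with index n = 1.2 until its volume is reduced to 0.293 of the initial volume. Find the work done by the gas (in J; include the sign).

-5490 J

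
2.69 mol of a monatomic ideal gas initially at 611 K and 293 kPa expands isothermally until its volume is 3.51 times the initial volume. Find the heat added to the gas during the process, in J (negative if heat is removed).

17200 J

V₁ = nRT₁/P₁ = 2.69×8.314×611/293 = 46.6 L.
Isothermal: T stays 611 K; PV = const ⇒ V₂ = 164 L, P₂ = 83.5 kPa.
ΔU = 0 (ideal gas, T constant).
W = nRT ln(V₂/V₁) = 2.69×8.314×611×ln(3.51) = 17200 J.
Q = ΔU + W = 17200 J.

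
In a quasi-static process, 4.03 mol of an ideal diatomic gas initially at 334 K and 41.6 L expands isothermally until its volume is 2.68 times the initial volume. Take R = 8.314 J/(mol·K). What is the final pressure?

P₁ = nRT₁/V₁ = 4.03×8.314×334/41.6 = 269 kPa.
Isothermal: T stays 334 K; PV = const ⇒ V₂ = 111 L, P₂ = 100 kPa.

100 kPa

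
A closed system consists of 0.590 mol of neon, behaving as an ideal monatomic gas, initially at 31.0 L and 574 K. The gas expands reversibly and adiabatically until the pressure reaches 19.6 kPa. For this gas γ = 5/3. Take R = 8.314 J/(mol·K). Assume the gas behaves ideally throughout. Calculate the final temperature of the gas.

311 K

P₁ = nRT₁/V₁ = 0.590×8.314×574/31.0 = 90.8 kPa.
Adiabatic: T₂/T₁ = (P₂/P₁)^((γ−1)/γ) ⇒ T₂ = 574×(0.216)^0.400 = 311 K; V₂ = 77.8 L.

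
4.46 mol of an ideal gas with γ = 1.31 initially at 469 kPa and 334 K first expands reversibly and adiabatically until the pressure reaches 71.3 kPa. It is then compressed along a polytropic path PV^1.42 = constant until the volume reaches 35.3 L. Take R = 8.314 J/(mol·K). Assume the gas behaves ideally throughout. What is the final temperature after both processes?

346 K

V₁ = nRT₁/P₁ = 4.46×8.314×334/469 = 26.4 L.
Step 1 — Adiabatic: T₂/T₁ = (P₂/P₁)^((γ−1)/γ) ⇒ T₂ = 334×(0.152)^0.237 = 214 K; V₂ = 111 L.
ΔU = nCvΔT = 4.46×26.8×(214−334) = -14400 J.
Q = 0 for an adiabatic process, so W = −ΔU = 14400 J.
State after step 1: P = 71.3 kPa, V = 111 L, T = 214 K.
Step 2 — Polytropic n=1.42: T₂ = T₁(V₁/V₂)^(n−1) = 214×(3.15)^0.42 = 346 K; P₂ = P₁(V₁/V₂)^n = 364 kPa.
W = (P₁V₁−P₂V₂)/(n−1) = (71.3×111−364×35.3)/0.42 = -11700 J.
ΔU = nCvΔT = 4.46×26.8×(346−214) = 15800 J.
Q = ΔU + W = 4150 J.
Net over both steps: W = 2670 J, Q = 4150 J, ΔU = 1480 J.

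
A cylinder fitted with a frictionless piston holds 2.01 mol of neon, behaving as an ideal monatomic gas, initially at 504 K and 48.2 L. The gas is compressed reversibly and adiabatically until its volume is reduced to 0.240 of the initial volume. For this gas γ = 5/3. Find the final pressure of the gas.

1890 kPa

P₁ = nRT₁/V₁ = 2.01×8.314×504/48.2 = 175 kPa.
Adiabatic: TV^(γ−1) = const ⇒ T₂ = 504×(4.17)^0.667 = 1310 K; PV^γ = const ⇒ P₂ = 1890 kPa.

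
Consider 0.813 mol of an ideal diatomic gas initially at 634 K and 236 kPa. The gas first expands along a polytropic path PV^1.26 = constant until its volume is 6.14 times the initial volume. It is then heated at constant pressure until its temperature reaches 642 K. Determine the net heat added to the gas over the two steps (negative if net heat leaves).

V₁ = nRT₁/P₁ = 0.813×8.314×634/236 = 18.2 L.
Step 1 — Polytropic n=1.26: T₂ = T₁(V₁/V₂)^(n−1) = 634×(0.163)^0.26 = 396 K; P₂ = P₁(V₁/V₂)^n = 24.0 kPa.
W = (P₁V₁−P₂V₂)/(n−1) = (236×18.2−24.0×111)/0.26 = 6200 J.
ΔU = nCvΔT = 0.813×20.8×(396−634) = -4030 J.
Q = ΔU + W = 2170 J.
State after step 1: P = 24.0 kPa, V = 111 L, T = 396 K.
Step 2 — Isobaric: P stays 24.0 kPa; V/T = const ⇒ T₂ = 642 K, V₂ = 181 L.
W = PΔV = 24.0×(181−111) kPa·L = 1670 J.
ΔU = nCvΔT = 0.813×20.8×(642−396) = 4170 J.
Q = ΔU + W = nCpΔT = 5830 J.
Net over both steps: W = 7870 J, Q = 8000 J, ΔU = 135 J.

8000 J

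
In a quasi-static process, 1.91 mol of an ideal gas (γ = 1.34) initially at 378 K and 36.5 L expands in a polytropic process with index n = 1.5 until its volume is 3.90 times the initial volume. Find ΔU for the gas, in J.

P₁ = nRT₁/V₁ = 1.91×8.314×378/36.5 = 164 kPa.
Polytropic n=1.5: T₂ = T₁(V₁/V₂)^(n−1) = 378×(0.256)^0.50 = 191 K; P₂ = P₁(V₁/V₂)^n = 21.4 kPa.
For an ideal gas ΔU = nCvΔT with Cv = R/(γ−1) = 24.5 J/(mol·K).
ΔU = 1.91×24.5×(191−378) = -8710 J.

-8710 J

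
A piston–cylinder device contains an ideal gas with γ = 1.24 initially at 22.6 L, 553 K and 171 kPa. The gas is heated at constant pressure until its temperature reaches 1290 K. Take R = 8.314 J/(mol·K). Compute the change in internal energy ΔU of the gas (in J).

21500 J

n = P₁V₁/(RT₁) = 171×22.6/(8.314×553) = 0.841 mol.
Isobaric: P stays 171 kPa; V/T = const ⇒ T₂ = 1290 K, V₂ = 52.7 L.
For an ideal gas ΔU = nCvΔT with Cv = R/(γ−1) = 34.6 J/(mol·K).
ΔU = 0.841×34.6×(1290−553) = 21500 J.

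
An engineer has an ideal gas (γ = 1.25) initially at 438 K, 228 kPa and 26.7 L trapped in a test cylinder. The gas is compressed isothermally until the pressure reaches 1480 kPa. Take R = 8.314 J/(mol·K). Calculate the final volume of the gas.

4.11 L

Isothermal: T stays 438 K; PV = const ⇒ V₂ = 4.11 L, P₂ = 1480 kPa.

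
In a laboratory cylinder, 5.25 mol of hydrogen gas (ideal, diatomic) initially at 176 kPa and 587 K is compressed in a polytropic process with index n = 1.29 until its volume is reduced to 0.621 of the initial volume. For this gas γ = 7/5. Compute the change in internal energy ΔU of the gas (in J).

9490 J

V₁ = nRT₁/P₁ = 5.25×8.314×587/176 = 146 L.
Polytropic n=1.29: T₂ = T₁(V₁/V₂)^(n−1) = 587×(1.61)^0.29 = 674 K; P₂ = P₁(V₁/V₂)^n = 325 kPa.
For an ideal gas ΔU = nCvΔT with Cv = (5/2)R = 20.8 J/(mol·K).
ΔU = 5.25×20.8×(674−587) = 9490 J.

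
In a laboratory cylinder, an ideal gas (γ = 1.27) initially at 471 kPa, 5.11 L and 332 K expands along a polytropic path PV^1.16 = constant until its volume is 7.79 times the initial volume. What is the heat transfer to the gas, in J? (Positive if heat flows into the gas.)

n = P₁V₁/(RT₁) = 471×5.11/(8.314×332) = 0.872 mol.
Polytropic n=1.16: T₂ = T₁(V₁/V₂)^(n−1) = 332×(0.128)^0.16 = 239 K; P₂ = P₁(V₁/V₂)^n = 43.5 kPa.
W = (P₁V₁−P₂V₂)/(n−1) = (471×5.11−43.5×39.8)/0.16 = 4210 J.
ΔU = nCvΔT = 0.872×30.8×(239−332) = -2500 J.
Q = ΔU + W = 1720 J.

1720 J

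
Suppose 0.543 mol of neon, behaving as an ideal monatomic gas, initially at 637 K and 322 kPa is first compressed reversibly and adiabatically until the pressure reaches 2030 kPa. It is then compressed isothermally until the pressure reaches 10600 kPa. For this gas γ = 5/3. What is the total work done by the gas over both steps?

V₁ = nRT₁/P₁ = 0.543×8.314×637/322 = 8.93 L.
Step 1 — Adiabatic: T₂/T₁ = (P₂/P₁)^((γ−1)/γ) ⇒ T₂ = 637×(6.30)^0.400 = 1330 K; V₂ = 2.96 L.
ΔU = nCvΔT = 0.543×12.5×(1330−637) = 4700 J.
Q = 0 for an adiabatic process, so W = −ΔU = -4700 J.
State after step 1: P = 2030 kPa, V = 2.96 L, T = 1330 K.
Step 2 — Isothermal: T stays 1330 K; PV = const ⇒ V₂ = 0.567 L, P₂ = 10600 kPa.
ΔU = 0 (ideal gas, T constant).
W = nRT ln(V₂/V₁) = 0.543×8.314×1330×ln(0.192) = -9930 J.
Q = ΔU + W = -9930 J.
Net over both steps: W = -14600 J, Q = -9930 J, ΔU = 4700 J.

-14600 J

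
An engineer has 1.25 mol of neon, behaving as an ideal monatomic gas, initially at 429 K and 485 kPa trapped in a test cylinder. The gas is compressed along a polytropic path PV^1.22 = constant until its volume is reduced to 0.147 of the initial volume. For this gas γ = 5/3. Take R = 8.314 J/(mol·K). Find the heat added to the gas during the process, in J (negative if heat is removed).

-7120 J

V₁ = nRT₁/P₁ = 1.25×8.314×429/485 = 9.19 L.
Polytropic n=1.22: T₂ = T₁(V₁/V₂)^(n−1) = 429×(6.80)^0.22 = 654 K; P₂ = P₁(V₁/V₂)^n = 5030 kPa.
W = (P₁V₁−P₂V₂)/(n−1) = (485×9.19−5030×1.35)/0.22 = -10600 J.
ΔU = nCvΔT = 1.25×12.5×(654−429) = 3510 J.
Q = ΔU + W = -7120 J.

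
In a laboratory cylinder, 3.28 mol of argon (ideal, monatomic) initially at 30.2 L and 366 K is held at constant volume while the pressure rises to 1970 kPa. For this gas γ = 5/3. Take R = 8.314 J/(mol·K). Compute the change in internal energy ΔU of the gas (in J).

74300 J

P₁ = nRT₁/V₁ = 3.28×8.314×366/30.2 = 330 kPa.
Isochoric: V stays 30.2 L; P/T = const ⇒ T₂ = 2180 K, P₂ = 1970 kPa.
For an ideal gas ΔU = nCvΔT with Cv = (3/2)R = 12.5 J/(mol·K).
ΔU = 3.28×12.5×(2180−366) = 74300 J.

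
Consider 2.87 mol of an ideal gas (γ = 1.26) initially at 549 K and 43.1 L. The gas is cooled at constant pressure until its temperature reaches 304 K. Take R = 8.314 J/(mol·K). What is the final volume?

23.9 L

P₁ = nRT₁/V₁ = 2.87×8.314×549/43.1 = 304 kPa.
Isobaric: P stays 304 kPa; V/T = const ⇒ T₂ = 304 K, V₂ = 23.9 L.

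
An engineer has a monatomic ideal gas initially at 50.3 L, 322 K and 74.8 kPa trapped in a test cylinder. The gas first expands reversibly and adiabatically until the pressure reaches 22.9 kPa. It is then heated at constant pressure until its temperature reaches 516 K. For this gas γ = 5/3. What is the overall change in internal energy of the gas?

n = P₁V₁/(RT₁) = 74.8×50.3/(8.314×322) = 1.41 mol.
Step 1 — Adiabatic: T₂/T₁ = (P₂/P₁)^((γ−1)/γ) ⇒ T₂ = 322×(0.306)^0.400 = 201 K; V₂ = 102 L.
ΔU = nCvΔT = 1.41×12.5×(201−322) = -2130 J.
Q = 0 for an adiabatic process, so W = −ΔU = 2130 J.
State after step 1: P = 22.9 kPa, V = 102 L, T = 201 K.
Step 2 — Isobaric: P stays 22.9 kPa; V/T = const ⇒ T₂ = 516 K, V₂ = 263 L.
W = PΔV = 22.9×(263−102) kPa·L = 3690 J.
ΔU = nCvΔT = 1.41×12.5×(516−201) = 5530 J.
Q = ΔU + W = nCpΔT = 9210 J.
Net over both steps: W = 5810 J, Q = 9210 J, ΔU = 3400 J.

3400 J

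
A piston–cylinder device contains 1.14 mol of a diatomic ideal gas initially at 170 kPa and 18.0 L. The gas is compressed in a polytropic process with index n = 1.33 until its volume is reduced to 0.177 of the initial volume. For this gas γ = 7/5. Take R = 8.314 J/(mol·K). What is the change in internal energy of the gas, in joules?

5900 J

T₁ = P₁V₁/(nR) = 170×18.0/(1.14×8.314) = 323 K.
Polytropic n=1.33: T₂ = T₁(V₁/V₂)^(n−1) = 323×(5.65)^0.33 = 572 K; P₂ = P₁(V₁/V₂)^n = 1700 kPa.
For an ideal gas ΔU = nCvΔT with Cv = (5/2)R = 20.8 J/(mol·K).
ΔU = 1.14×20.8×(572−323) = 5900 J.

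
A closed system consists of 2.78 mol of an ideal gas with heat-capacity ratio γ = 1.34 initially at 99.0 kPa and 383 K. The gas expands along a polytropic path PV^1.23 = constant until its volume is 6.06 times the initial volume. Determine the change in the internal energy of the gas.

-8830 J

V₁ = nRT₁/P₁ = 2.78×8.314×383/99.0 = 89.4 L.
Polytropic n=1.23: T₂ = T₁(V₁/V₂)^(n−1) = 383×(0.165)^0.23 = 253 K; P₂ = P₁(V₁/V₂)^n = 10.8 kPa.
For an ideal gas ΔU = nCvΔT with Cv = R/(γ−1) = 24.5 J/(mol·K).
ΔU = 2.78×24.5×(253−383) = -8830 J.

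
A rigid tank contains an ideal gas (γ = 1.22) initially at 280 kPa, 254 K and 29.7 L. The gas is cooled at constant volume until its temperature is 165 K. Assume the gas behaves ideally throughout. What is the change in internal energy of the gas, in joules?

n = P₁V₁/(RT₁) = 280×29.7/(8.314×254) = 3.94 mol.
Isochoric: V stays 29.7 L; P/T = const ⇒ T₂ = 165 K, P₂ = 182 kPa.
For an ideal gas ΔU = nCvΔT with Cv = R/(γ−1) = 37.8 J/(mol·K).
ΔU = 3.94×37.8×(165−254) = -13200 J.

-13200 J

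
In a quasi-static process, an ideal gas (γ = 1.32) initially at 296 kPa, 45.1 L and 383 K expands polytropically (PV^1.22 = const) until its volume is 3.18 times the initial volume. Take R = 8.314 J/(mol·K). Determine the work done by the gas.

n = P₁V₁/(RT₁) = 296×45.1/(8.314×383) = 4.19 mol.
Polytropic n=1.22: T₂ = T₁(V₁/V₂)^(n−1) = 383×(0.314)^0.22 = 297 K; P₂ = P₁(V₁/V₂)^n = 72.2 kPa.
W = (P₁V₁−P₂V₂)/(n−1) = (296×45.1−72.2×143)/0.22 = 13600 J.

13600 J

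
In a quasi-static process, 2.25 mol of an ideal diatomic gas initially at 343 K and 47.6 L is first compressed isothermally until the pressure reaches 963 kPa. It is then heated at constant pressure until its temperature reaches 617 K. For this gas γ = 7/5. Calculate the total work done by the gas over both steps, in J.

-7490 J

P₁ = nRT₁/V₁ = 2.25×8.314×343/47.6 = 135 kPa.
Step 1 — Isothermal: T stays 343 K; PV = const ⇒ V₂ = 6.66 L, P₂ = 963 kPa.
ΔU = 0 (ideal gas, T constant).
W = nRT ln(V₂/V₁) = 2.25×8.314×343×ln(0.140) = -12600 J.
Q = ΔU + W = -12600 J.
State after step 1: P = 963 kPa, V = 6.66 L, T = 343 K.
Step 2 — Isobaric: P stays 963 kPa; V/T = const ⇒ T₂ = 617 K, V₂ = 12.0 L.
W = PΔV = 963×(12.0−6.66) kPa·L = 5130 J.
ΔU = nCvΔT = 2.25×20.8×(617−343) = 12800 J.
Q = ΔU + W = nCpΔT = 17900 J.
Net over both steps: W = -7490 J, Q = 5320 J, ΔU = 12800 J.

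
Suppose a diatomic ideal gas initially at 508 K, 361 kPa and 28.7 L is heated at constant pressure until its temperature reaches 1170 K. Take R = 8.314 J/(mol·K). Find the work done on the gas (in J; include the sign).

-13500 J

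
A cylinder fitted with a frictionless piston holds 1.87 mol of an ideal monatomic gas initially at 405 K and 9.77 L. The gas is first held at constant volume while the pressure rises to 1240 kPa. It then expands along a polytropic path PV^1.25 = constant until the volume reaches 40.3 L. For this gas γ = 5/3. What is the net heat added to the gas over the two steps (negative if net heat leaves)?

17800 J

P₁ = nRT₁/V₁ = 1.87×8.314×405/9.77 = 644 kPa.
Step 1 — Isochoric: V stays 9.77 L; P/T = const ⇒ T₂ = 779 K, P₂ = 1240 kPa.
W = 0 (no volume change).
ΔU = nCvΔT = 1.87×12.5×(779−405) = 8730 J.
Q = ΔU = 8730 J.
State after step 1: P = 1240 kPa, V = 9.77 L, T = 779 K.
Step 2 — Polytropic n=1.25: T₂ = T₁(V₁/V₂)^(n−1) = 779×(0.242)^0.25 = 547 K; P₂ = P₁(V₁/V₂)^n = 211 kPa.
W = (P₁V₁−P₂V₂)/(n−1) = (1240×9.77−211×40.3)/0.25 = 14500 J.
ΔU = nCvΔT = 1.87×12.5×(547−779) = -5420 J.
Q = ΔU + W = 9030 J.
Net over both steps: W = 14500 J, Q = 17800 J, ΔU = 3310 J.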